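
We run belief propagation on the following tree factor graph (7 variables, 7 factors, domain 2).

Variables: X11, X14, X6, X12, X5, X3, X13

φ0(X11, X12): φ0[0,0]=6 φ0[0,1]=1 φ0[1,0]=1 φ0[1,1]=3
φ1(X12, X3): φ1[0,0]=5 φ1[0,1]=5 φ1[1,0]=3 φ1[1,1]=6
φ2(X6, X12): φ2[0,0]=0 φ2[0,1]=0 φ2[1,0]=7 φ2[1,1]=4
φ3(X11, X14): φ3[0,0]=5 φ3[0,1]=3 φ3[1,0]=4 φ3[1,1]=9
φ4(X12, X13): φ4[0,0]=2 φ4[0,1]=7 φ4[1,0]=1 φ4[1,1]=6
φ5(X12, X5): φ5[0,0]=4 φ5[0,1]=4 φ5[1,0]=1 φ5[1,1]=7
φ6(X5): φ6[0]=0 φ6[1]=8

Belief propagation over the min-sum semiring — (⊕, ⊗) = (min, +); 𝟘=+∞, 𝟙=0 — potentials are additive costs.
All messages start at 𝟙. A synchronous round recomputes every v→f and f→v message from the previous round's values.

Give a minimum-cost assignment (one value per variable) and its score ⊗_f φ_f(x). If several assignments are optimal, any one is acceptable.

init: all messages = 𝟙 over 2 values
r1 m[φ0→X11] = [1, 1]
r1 m[φ0→X12] = [1, 1]
r1 m[φ1→X12] = [5, 3]
r1 m[φ1→X3] = [3, 5]
r1 m[φ2→X6] = [0, 4]
r1 m[φ2→X12] = [0, 0]
r1 m[φ3→X11] = [3, 4]
r1 m[φ3→X14] = [4, 3]
r1 m[φ4→X12] = [2, 1]
r1 m[φ4→X13] = [1, 6]
r1 m[φ5→X12] = [4, 1]
r1 m[φ5→X5] = [1, 4]
r1 m[φ6→X5] = [0, 8]
r1 m[X11→φ0] = [0, 0]
r1 m[X11→φ3] = [0, 0]
r1 m[X14→φ3] = [0, 0]
r1 m[X6→φ2] = [0, 0]
r1 m[X12→φ0] = [0, 0]
r1 m[X12→φ1] = [0, 0]
r1 m[X12→φ2] = [0, 0]
r1 m[X12→φ4] = [0, 0]
r1 m[X12→φ5] = [0, 0]
r1 m[X5→φ5] = [0, 0]
r1 m[X5→φ6] = [0, 0]
r1 m[X3→φ1] = [0, 0]
r1 m[X13→φ4] = [0, 0]
r2 m[φ0→X11] = [1, 1]
r2 m[φ0→X12] = [1, 1]
r2 m[φ1→X12] = [5, 3]
r2 m[φ1→X3] = [3, 5]
r2 m[φ2→X6] = [0, 4]
r2 m[φ2→X12] = [0, 0]
r2 m[φ3→X11] = [3, 4]
r2 m[φ3→X14] = [4, 3]
r2 m[φ4→X12] = [2, 1]
r2 m[φ4→X13] = [1, 6]
r2 m[φ5→X12] = [4, 1]
r2 m[φ5→X5] = [1, 4]
r2 m[φ6→X5] = [0, 8]
r2 m[X11→φ0] = [3, 4]
r2 m[X11→φ3] = [1, 1]
r2 m[X14→φ3] = [0, 0]
r2 m[X6→φ2] = [0, 0]
r2 m[X12→φ0] = [11, 5]
r2 m[X12→φ1] = [7, 3]
r2 m[X12→φ2] = [12, 6]
r2 m[X12→φ4] = [10, 5]
r2 m[X12→φ5] = [8, 5]
r2 m[X5→φ5] = [0, 8]
r2 m[X5→φ6] = [1, 4]
r2 m[X3→φ1] = [0, 0]
r2 m[X13→φ4] = [0, 0]
r3 m[φ0→X11] = [6, 8]
r3 m[φ0→X12] = [5, 4]
r3 m[φ1→X12] = [5, 3]
r3 m[φ1→X3] = [6, 9]
r3 m[φ2→X6] = [6, 10]
r3 m[φ2→X12] = [0, 0]
r3 m[φ3→X11] = [3, 4]
r3 m[φ3→X14] = [5, 4]
r3 m[φ4→X12] = [2, 1]
r3 m[φ4→X13] = [6, 11]
r3 m[φ5→X12] = [4, 1]
r3 m[φ5→X5] = [6, 12]
r3 m[φ6→X5] = [0, 8]
r3 m[X11→φ0] = [3, 4]
r3 m[X11→φ3] = [1, 1]
r3 m[X14→φ3] = [0, 0]
r3 m[X6→φ2] = [0, 0]
r3 m[X12→φ0] = [11, 5]
r3 m[X12→φ1] = [7, 3]
r3 m[X12→φ2] = [12, 6]
r3 m[X12→φ4] = [10, 5]
r3 m[X12→φ5] = [8, 5]
r3 m[X5→φ5] = [0, 8]
r3 m[X5→φ6] = [1, 4]
r3 m[X3→φ1] = [0, 0]
r3 m[X13→φ4] = [0, 0]
r4 m[φ0→X11] = [6, 8]
r4 m[φ0→X12] = [5, 4]
r4 m[φ1→X12] = [5, 3]
r4 m[φ1→X3] = [6, 9]
r4 m[φ2→X6] = [6, 10]
r4 m[φ2→X12] = [0, 0]
r4 m[φ3→X11] = [3, 4]
r4 m[φ3→X14] = [5, 4]
r4 m[φ4→X12] = [2, 1]
r4 m[φ4→X13] = [6, 11]
r4 m[φ5→X12] = [4, 1]
r4 m[φ5→X5] = [6, 12]
r4 m[φ6→X5] = [0, 8]
r4 m[X11→φ0] = [3, 4]
r4 m[X11→φ3] = [6, 8]
r4 m[X14→φ3] = [0, 0]
r4 m[X6→φ2] = [0, 0]
r4 m[X12→φ0] = [11, 5]
r4 m[X12→φ1] = [11, 6]
r4 m[X12→φ2] = [16, 9]
r4 m[X12→φ4] = [14, 8]
r4 m[X12→φ5] = [12, 8]
r4 m[X5→φ5] = [0, 8]
r4 m[X5→φ6] = [6, 12]
r4 m[X3→φ1] = [0, 0]
r4 m[X13→φ4] = [0, 0]
r5 m[φ0→X11] = [6, 8]
r5 m[φ0→X12] = [5, 4]
r5 m[φ1→X12] = [5, 3]
r5 m[φ1→X3] = [9, 12]
r5 m[φ2→X6] = [9, 13]
r5 m[φ2→X12] = [0, 0]
r5 m[φ3→X11] = [3, 4]
r5 m[φ3→X14] = [11, 9]
r5 m[φ4→X12] = [2, 1]
r5 m[φ4→X13] = [9, 14]
r5 m[φ5→X12] = [4, 1]
r5 m[φ5→X5] = [9, 15]
r5 m[φ6→X5] = [0, 8]
r5 m[X11→φ0] = [3, 4]
r5 m[X11→φ3] = [6, 8]
r5 m[X14→φ3] = [0, 0]
r5 m[X6→φ2] = [0, 0]
r5 m[X12→φ0] = [11, 5]
r5 m[X12→φ1] = [11, 6]
r5 m[X12→φ2] = [16, 9]
r5 m[X12→φ4] = [14, 8]
r5 m[X12→φ5] = [12, 8]
r5 m[X5→φ5] = [0, 8]
r5 m[X5→φ6] = [6, 12]
r5 m[X3→φ1] = [0, 0]
r5 m[X13→φ4] = [0, 0]
r6 m[φ0→X11] = [6, 8]
r6 m[φ0→X12] = [5, 4]
r6 m[φ1→X12] = [5, 3]
r6 m[φ1→X3] = [9, 12]
r6 m[φ2→X6] = [9, 13]
r6 m[φ2→X12] = [0, 0]
r6 m[φ3→X11] = [3, 4]
r6 m[φ3→X14] = [11, 9]
r6 m[φ4→X12] = [2, 1]
r6 m[φ4→X13] = [9, 14]
r6 m[φ5→X12] = [4, 1]
r6 m[φ5→X5] = [9, 15]
r6 m[φ6→X5] = [0, 8]
r6 m[X11→φ0] = [3, 4]
r6 m[X11→φ3] = [6, 8]
r6 m[X14→φ3] = [0, 0]
r6 m[X6→φ2] = [0, 0]
r6 m[X12→φ0] = [11, 5]
r6 m[X12→φ1] = [11, 6]
r6 m[X12→φ2] = [16, 9]
r6 m[X12→φ4] = [14, 8]
r6 m[X12→φ5] = [12, 8]
r6 m[X5→φ5] = [0, 8]
r6 m[X5→φ6] = [9, 15]
r6 m[X3→φ1] = [0, 0]
r6 m[X13→φ4] = [0, 0]
r7 m[φ0→X11] = [6, 8]
r7 m[φ0→X12] = [5, 4]
r7 m[φ1→X12] = [5, 3]
r7 m[φ1→X3] = [9, 12]
r7 m[φ2→X6] = [9, 13]
r7 m[φ2→X12] = [0, 0]
r7 m[φ3→X11] = [3, 4]
r7 m[φ3→X14] = [11, 9]
r7 m[φ4→X12] = [2, 1]
r7 m[φ4→X13] = [9, 14]
r7 m[φ5→X12] = [4, 1]
r7 m[φ5→X5] = [9, 15]
r7 m[φ6→X5] = [0, 8]
r7 m[X11→φ0] = [3, 4]
r7 m[X11→φ3] = [6, 8]
r7 m[X14→φ3] = [0, 0]
r7 m[X6→φ2] = [0, 0]
r7 m[X12→φ0] = [11, 5]
r7 m[X12→φ1] = [11, 6]
r7 m[X12→φ2] = [16, 9]
r7 m[X12→φ4] = [14, 8]
r7 m[X12→φ5] = [12, 8]
r7 m[X5→φ5] = [0, 8]
r7 m[X5→φ6] = [9, 15]
r7 m[X3→φ1] = [0, 0]
r7 m[X13→φ4] = [0, 0]
fixed point reached at round 7
traceback from X11: (X11=0, X14=1, X6=0, X12=1, X5=0, X3=0, X13=0), score=9

assignment: (X11=0, X14=1, X6=0, X12=1, X5=0, X3=0, X13=0); score = 9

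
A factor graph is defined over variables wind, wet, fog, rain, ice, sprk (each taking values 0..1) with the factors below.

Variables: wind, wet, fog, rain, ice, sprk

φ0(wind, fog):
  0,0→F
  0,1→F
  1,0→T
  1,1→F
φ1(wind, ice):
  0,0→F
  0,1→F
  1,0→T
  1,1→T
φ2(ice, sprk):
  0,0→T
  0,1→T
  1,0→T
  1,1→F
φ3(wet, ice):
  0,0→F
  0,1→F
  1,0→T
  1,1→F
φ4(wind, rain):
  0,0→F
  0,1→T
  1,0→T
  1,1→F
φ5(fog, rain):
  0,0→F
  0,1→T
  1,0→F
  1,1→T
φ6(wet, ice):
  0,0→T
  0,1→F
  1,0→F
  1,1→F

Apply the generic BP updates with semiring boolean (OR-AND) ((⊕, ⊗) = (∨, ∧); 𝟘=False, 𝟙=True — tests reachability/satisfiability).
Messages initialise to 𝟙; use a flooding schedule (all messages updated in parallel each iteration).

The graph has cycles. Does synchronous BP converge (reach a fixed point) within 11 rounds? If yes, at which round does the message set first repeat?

init: all messages = 𝟙 over 2 values
r1 m[φ0→wind] = [F, T]
r1 m[φ0→fog] = [T, F]
r1 m[φ1→wind] = [F, T]
r1 m[φ1→ice] = [T, T]
r1 m[φ2→ice] = [T, T]
r1 m[φ2→sprk] = [T, T]
r1 m[φ3→wet] = [F, T]
r1 m[φ3→ice] = [T, F]
r1 m[φ4→wind] = [T, T]
r1 m[φ4→rain] = [T, T]
r1 m[φ5→fog] = [T, T]
r1 m[φ5→rain] = [F, T]
r1 m[φ6→wet] = [T, F]
r1 m[φ6→ice] = [T, F]
r1 m[wind→φ0] = [T, T]
r1 m[wind→φ1] = [T, T]
r1 m[wind→φ4] = [T, T]
r1 m[wet→φ3] = [T, T]
r1 m[wet→φ6] = [T, T]
r1 m[fog→φ0] = [T, T]
r1 m[fog→φ5] = [T, T]
r1 m[rain→φ4] = [T, T]
r1 m[rain→φ5] = [T, T]
r1 m[ice→φ1] = [T, T]
r1 m[ice→φ2] = [T, T]
r1 m[ice→φ3] = [T, T]
r1 m[ice→φ6] = [T, T]
r1 m[sprk→φ2] = [T, T]
r2 m[φ0→wind] = [F, T]
r2 m[φ0→fog] = [T, F]
r2 m[φ1→wind] = [F, T]
r2 m[φ1→ice] = [T, T]
r2 m[φ2→ice] = [T, T]
r2 m[φ2→sprk] = [T, T]
r2 m[φ3→wet] = [F, T]
r2 m[φ3→ice] = [T, F]
r2 m[φ4→wind] = [T, T]
r2 m[φ4→rain] = [T, T]
r2 m[φ5→fog] = [T, T]
r2 m[φ5→rain] = [F, T]
r2 m[φ6→wet] = [T, F]
r2 m[φ6→ice] = [T, F]
r2 m[wind→φ0] = [F, T]
r2 m[wind→φ1] = [F, T]
r2 m[wind→φ4] = [F, T]
r2 m[wet→φ3] = [T, F]
r2 m[wet→φ6] = [F, T]
r2 m[fog→φ0] = [T, T]
r2 m[fog→φ5] = [T, F]
r2 m[rain→φ4] = [F, T]
r2 m[rain→φ5] = [T, T]
r2 m[ice→φ1] = [T, F]
r2 m[ice→φ2] = [T, F]
r2 m[ice→φ3] = [T, F]
r2 m[ice→φ6] = [T, F]
r2 m[sprk→φ2] = [T, T]
r3 m[φ0→wind] = [F, T]
r3 m[φ0→fog] = [T, F]
r3 m[φ1→wind] = [F, T]
r3 m[φ1→ice] = [T, T]
r3 m[φ2→ice] = [T, T]
r3 m[φ2→sprk] = [T, T]
r3 m[φ3→wet] = [F, T]
r3 m[φ3→ice] = [F, F]
r3 m[φ4→wind] = [T, F]
r3 m[φ4→rain] = [T, F]
r3 m[φ5→fog] = [T, T]
r3 m[φ5→rain] = [F, T]
r3 m[φ6→wet] = [T, F]
r3 m[φ6→ice] = [F, F]
r3 m[wind→φ0] = [F, T]
r3 m[wind→φ1] = [F, T]
r3 m[wind→φ4] = [F, T]
r3 m[wet→φ3] = [T, F]
r3 m[wet→φ6] = [F, T]
r3 m[fog→φ0] = [T, T]
r3 m[fog→φ5] = [T, F]
r3 m[rain→φ4] = [F, T]
r3 m[rain→φ5] = [T, T]
r3 m[ice→φ1] = [T, F]
r3 m[ice→φ2] = [T, F]
r3 m[ice→φ3] = [T, F]
r3 m[ice→φ6] = [T, F]
r3 m[sprk→φ2] = [T, T]
r4 m[φ0→wind] = [F, T]
r4 m[φ0→fog] = [T, F]
r4 m[φ1→wind] = [F, T]
r4 m[φ1→ice] = [T, T]
r4 m[φ2→ice] = [T, T]
r4 m[φ2→sprk] = [T, T]
r4 m[φ3→wet] = [F, T]
r4 m[φ3→ice] = [F, F]
r4 m[φ4→wind] = [T, F]
r4 m[φ4→rain] = [T, F]
r4 m[φ5→fog] = [T, T]
r4 m[φ5→rain] = [F, T]
r4 m[φ6→wet] = [T, F]
r4 m[φ6→ice] = [F, F]
r4 m[wind→φ0] = [F, F]
r4 m[wind→φ1] = [F, F]
r4 m[wind→φ4] = [F, T]
r4 m[wet→φ3] = [T, F]
r4 m[wet→φ6] = [F, T]
r4 m[fog→φ0] = [T, T]
r4 m[fog→φ5] = [T, F]
r4 m[rain→φ4] = [F, T]
r4 m[rain→φ5] = [T, F]
r4 m[ice→φ1] = [F, F]
r4 m[ice→φ2] = [F, F]
r4 m[ice→φ3] = [F, F]
r4 m[ice→φ6] = [F, F]
r4 m[sprk→φ2] = [T, T]
r5 m[φ0→wind] = [F, T]
r5 m[φ0→fog] = [F, F]
r5 m[φ1→wind] = [F, F]
r5 m[φ1→ice] = [F, F]
r5 m[φ2→ice] = [T, T]
r5 m[φ2→sprk] = [F, F]
r5 m[φ3→wet] = [F, F]
r5 m[φ3→ice] = [F, F]
r5 m[φ4→wind] = [T, F]
r5 m[φ4→rain] = [T, F]
r5 m[φ5→fog] = [F, F]
r5 m[φ5→rain] = [F, T]
r5 m[φ6→wet] = [F, F]
r5 m[φ6→ice] = [F, F]
r5 m[wind→φ0] = [F, F]
r5 m[wind→φ1] = [F, F]
r5 m[wind→φ4] = [F, T]
r5 m[wet→φ3] = [T, F]
r5 m[wet→φ6] = [F, T]
r5 m[fog→φ0] = [T, T]
r5 m[fog→φ5] = [T, F]
r5 m[rain→φ4] = [F, T]
r5 m[rain→φ5] = [T, F]
r5 m[ice→φ1] = [F, F]
r5 m[ice→φ2] = [F, F]
r5 m[ice→φ3] = [F, F]
r5 m[ice→φ6] = [F, F]
r5 m[sprk→φ2] = [T, T]
r6 m[φ0→wind] = [F, T]
r6 m[φ0→fog] = [F, F]
r6 m[φ1→wind] = [F, F]
r6 m[φ1→ice] = [F, F]
r6 m[φ2→ice] = [T, T]
r6 m[φ2→sprk] = [F, F]
r6 m[φ3→wet] = [F, F]
r6 m[φ3→ice] = [F, F]
r6 m[φ4→wind] = [T, F]
r6 m[φ4→rain] = [T, F]
r6 m[φ5→fog] = [F, F]
r6 m[φ5→rain] = [F, T]
r6 m[φ6→wet] = [F, F]
r6 m[φ6→ice] = [F, F]
r6 m[wind→φ0] = [F, F]
r6 m[wind→φ1] = [F, F]
r6 m[wind→φ4] = [F, F]
r6 m[wet→φ3] = [F, F]
r6 m[wet→φ6] = [F, F]
r6 m[fog→φ0] = [F, F]
r6 m[fog→φ5] = [F, F]
r6 m[rain→φ4] = [F, T]
r6 m[rain→φ5] = [T, F]
r6 m[ice→φ1] = [F, F]
r6 m[ice→φ2] = [F, F]
r6 m[ice→φ3] = [F, F]
r6 m[ice→φ6] = [F, F]
r6 m[sprk→φ2] = [T, T]
r7 m[φ0→wind] = [F, F]
r7 m[φ0→fog] = [F, F]
r7 m[φ1→wind] = [F, F]
r7 m[φ1→ice] = [F, F]
r7 m[φ2→ice] = [T, T]
r7 m[φ2→sprk] = [F, F]
r7 m[φ3→wet] = [F, F]
r7 m[φ3→ice] = [F, F]
r7 m[φ4→wind] = [T, F]
r7 m[φ4→rain] = [F, F]
r7 m[φ5→fog] = [F, F]
r7 m[φ5→rain] = [F, F]
r7 m[φ6→wet] = [F, F]
r7 m[φ6→ice] = [F, F]
r7 m[wind→φ0] = [F, F]
r7 m[wind→φ1] = [F, F]
r7 m[wind→φ4] = [F, F]
r7 m[wet→φ3] = [F, F]
r7 m[wet→φ6] = [F, F]
r7 m[fog→φ0] = [F, F]
r7 m[fog→φ5] = [F, F]
r7 m[rain→φ4] = [F, T]
r7 m[rain→φ5] = [T, F]
r7 m[ice→φ1] = [F, F]
r7 m[ice→φ2] = [F, F]
r7 m[ice→φ3] = [F, F]
r7 m[ice→φ6] = [F, F]
r7 m[sprk→φ2] = [T, T]
r8 m[φ0→wind] = [F, F]
r8 m[φ0→fog] = [F, F]
r8 m[φ1→wind] = [F, F]
r8 m[φ1→ice] = [F, F]
r8 m[φ2→ice] = [T, T]
r8 m[φ2→sprk] = [F, F]
r8 m[φ3→wet] = [F, F]
r8 m[φ3→ice] = [F, F]
r8 m[φ4→wind] = [T, F]
r8 m[φ4→rain] = [F, F]
r8 m[φ5→fog] = [F, F]
r8 m[φ5→rain] = [F, F]
r8 m[φ6→wet] = [F, F]
r8 m[φ6→ice] = [F, F]
r8 m[wind→φ0] = [F, F]
r8 m[wind→φ1] = [F, F]
r8 m[wind→φ4] = [F, F]
r8 m[wet→φ3] = [F, F]
r8 m[wet→φ6] = [F, F]
r8 m[fog→φ0] = [F, F]
r8 m[fog→φ5] = [F, F]
r8 m[rain→φ4] = [F, F]
r8 m[rain→φ5] = [F, F]
r8 m[ice→φ1] = [F, F]
r8 m[ice→φ2] = [F, F]
r8 m[ice→φ3] = [F, F]
r8 m[ice→φ6] = [F, F]
r8 m[sprk→φ2] = [T, T]
r9 m[φ0→wind] = [F, F]
r9 m[φ0→fog] = [F, F]
r9 m[φ1→wind] = [F, F]
r9 m[φ1→ice] = [F, F]
r9 m[φ2→ice] = [T, T]
r9 m[φ2→sprk] = [F, F]
r9 m[φ3→wet] = [F, F]
r9 m[φ3→ice] = [F, F]
r9 m[φ4→wind] = [F, F]
r9 m[φ4→rain] = [F, F]
r9 m[φ5→fog] = [F, F]
r9 m[φ5→rain] = [F, F]
r9 m[φ6→wet] = [F, F]
r9 m[φ6→ice] = [F, F]
r9 m[wind→φ0] = [F, F]
r9 m[wind→φ1] = [F, F]
r9 m[wind→φ4] = [F, F]
r9 m[wet→φ3] = [F, F]
r9 m[wet→φ6] = [F, F]
r9 m[fog→φ0] = [F, F]
r9 m[fog→φ5] = [F, F]
r9 m[rain→φ4] = [F, F]
r9 m[rain→φ5] = [F, F]
r9 m[ice→φ1] = [F, F]
r9 m[ice→φ2] = [F, F]
r9 m[ice→φ3] = [F, F]
r9 m[ice→φ6] = [F, F]
r9 m[sprk→φ2] = [T, T]
r10 m[φ0→wind] = [F, F]
r10 m[φ0→fog] = [F, F]
r10 m[φ1→wind] = [F, F]
r10 m[φ1→ice] = [F, F]
r10 m[φ2→ice] = [T, T]
r10 m[φ2→sprk] = [F, F]
r10 m[φ3→wet] = [F, F]
r10 m[φ3→ice] = [F, F]
r10 m[φ4→wind] = [F, F]
r10 m[φ4→rain] = [F, F]
r10 m[φ5→fog] = [F, F]
r10 m[φ5→rain] = [F, F]
r10 m[φ6→wet] = [F, F]
r10 m[φ6→ice] = [F, F]
r10 m[wind→φ0] = [F, F]
r10 m[wind→φ1] = [F, F]
r10 m[wind→φ4] = [F, F]
r10 m[wet→φ3] = [F, F]
r10 m[wet→φ6] = [F, F]
r10 m[fog→φ0] = [F, F]
r10 m[fog→φ5] = [F, F]
r10 m[rain→φ4] = [F, F]
r10 m[rain→φ5] = [F, F]
r10 m[ice→φ1] = [F, F]
r10 m[ice→φ2] = [F, F]
r10 m[ice→φ3] = [F, F]
r10 m[ice→φ6] = [F, F]
r10 m[sprk→φ2] = [T, T]
fixed point reached at round 10
messages reach a fixed point at round 10

CONVERGED at round 10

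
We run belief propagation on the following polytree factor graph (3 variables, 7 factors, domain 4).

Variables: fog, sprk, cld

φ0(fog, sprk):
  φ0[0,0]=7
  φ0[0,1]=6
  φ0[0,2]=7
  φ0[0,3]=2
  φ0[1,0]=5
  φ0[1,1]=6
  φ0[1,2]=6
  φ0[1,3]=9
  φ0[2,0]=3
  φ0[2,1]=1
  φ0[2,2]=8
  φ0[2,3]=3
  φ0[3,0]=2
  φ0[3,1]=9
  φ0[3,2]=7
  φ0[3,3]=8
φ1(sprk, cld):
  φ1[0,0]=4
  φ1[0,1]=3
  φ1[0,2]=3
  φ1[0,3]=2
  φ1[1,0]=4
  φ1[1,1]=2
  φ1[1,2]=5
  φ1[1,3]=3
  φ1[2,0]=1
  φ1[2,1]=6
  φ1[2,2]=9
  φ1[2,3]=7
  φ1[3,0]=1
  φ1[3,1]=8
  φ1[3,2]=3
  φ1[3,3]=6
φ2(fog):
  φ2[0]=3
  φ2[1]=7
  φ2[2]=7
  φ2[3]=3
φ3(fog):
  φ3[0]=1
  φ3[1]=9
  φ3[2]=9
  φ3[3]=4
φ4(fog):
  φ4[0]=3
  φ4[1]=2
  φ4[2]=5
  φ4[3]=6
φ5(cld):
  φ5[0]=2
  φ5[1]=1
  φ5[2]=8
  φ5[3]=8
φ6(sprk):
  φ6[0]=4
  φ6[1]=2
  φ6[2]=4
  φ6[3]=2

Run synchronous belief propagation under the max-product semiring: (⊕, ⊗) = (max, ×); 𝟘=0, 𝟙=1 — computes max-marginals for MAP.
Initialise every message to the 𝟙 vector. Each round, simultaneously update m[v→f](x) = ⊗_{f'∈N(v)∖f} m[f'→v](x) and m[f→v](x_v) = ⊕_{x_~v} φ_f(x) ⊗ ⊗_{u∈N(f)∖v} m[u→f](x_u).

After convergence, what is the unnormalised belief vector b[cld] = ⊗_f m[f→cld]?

b[cld] = [30240, 60480, 725760, 564480]

init: all messages = 𝟙 over 4 values
r1 m[φ0→fog] = [7, 9, 8, 9]
r1 m[φ0→sprk] = [7, 9, 8, 9]
r1 m[φ1→sprk] = [4, 5, 9, 8]
r1 m[φ1→cld] = [4, 8, 9, 7]
r1 m[φ2→fog] = [3, 7, 7, 3]
r1 m[φ3→fog] = [1, 9, 9, 4]
r1 m[φ4→fog] = [3, 2, 5, 6]
r1 m[φ5→cld] = [2, 1, 8, 8]
r1 m[φ6→sprk] = [4, 2, 4, 2]
r1 m[fog→φ0] = [1, 1, 1, 1]
r1 m[fog→φ2] = [1, 1, 1, 1]
r1 m[fog→φ3] = [1, 1, 1, 1]
r1 m[fog→φ4] = [1, 1, 1, 1]
r1 m[sprk→φ0] = [1, 1, 1, 1]
r1 m[sprk→φ1] = [1, 1, 1, 1]
r1 m[sprk→φ6] = [1, 1, 1, 1]
r1 m[cld→φ1] = [1, 1, 1, 1]
r1 m[cld→φ5] = [1, 1, 1, 1]
r2 m[φ0→fog] = [7, 9, 8, 9]
r2 m[φ0→sprk] = [7, 9, 8, 9]
r2 m[φ1→sprk] = [4, 5, 9, 8]
r2 m[φ1→cld] = [4, 8, 9, 7]
r2 m[φ2→fog] = [3, 7, 7, 3]
r2 m[φ3→fog] = [1, 9, 9, 4]
r2 m[φ4→fog] = [3, 2, 5, 6]
r2 m[φ5→cld] = [2, 1, 8, 8]
r2 m[φ6→sprk] = [4, 2, 4, 2]
r2 m[fog→φ0] = [9, 126, 315, 72]
r2 m[fog→φ2] = [21, 162, 360, 216]
r2 m[fog→φ3] = [63, 126, 280, 162]
r2 m[fog→φ4] = [21, 567, 504, 108]
r2 m[sprk→φ0] = [16, 10, 36, 16]
r2 m[sprk→φ1] = [28, 18, 32, 18]
r2 m[sprk→φ6] = [28, 45, 72, 72]
r2 m[cld→φ1] = [2, 1, 8, 8]
r2 m[cld→φ5] = [4, 8, 9, 7]
r3 m[φ0→fog] = [252, 216, 288, 252]
r3 m[φ0→sprk] = [945, 756, 2520, 1134]
r3 m[φ1→sprk] = [24, 40, 72, 48]
r3 m[φ1→cld] = [112, 192, 288, 224]
r3 m[φ2→fog] = [3, 7, 7, 3]
r3 m[φ3→fog] = [1, 9, 9, 4]
r3 m[φ4→fog] = [3, 2, 5, 6]
r3 m[φ5→cld] = [2, 1, 8, 8]
r3 m[φ6→sprk] = [4, 2, 4, 2]
r3 m[fog→φ0] = [9, 126, 315, 72]
r3 m[fog→φ2] = [21, 162, 360, 216]
r3 m[fog→φ3] = [63, 126, 280, 162]
r3 m[fog→φ4] = [21, 567, 504, 108]
r3 m[sprk→φ0] = [16, 10, 36, 16]
r3 m[sprk→φ1] = [28, 18, 32, 18]
r3 m[sprk→φ6] = [28, 45, 72, 72]
r3 m[cld→φ1] = [2, 1, 8, 8]
r3 m[cld→φ5] = [4, 8, 9, 7]
r4 m[φ0→fog] = [252, 216, 288, 252]
r4 m[φ0→sprk] = [945, 756, 2520, 1134]
r4 m[φ1→sprk] = [24, 40, 72, 48]
r4 m[φ1→cld] = [112, 192, 288, 224]
r4 m[φ2→fog] = [3, 7, 7, 3]
r4 m[φ3→fog] = [1, 9, 9, 4]
r4 m[φ4→fog] = [3, 2, 5, 6]
r4 m[φ5→cld] = [2, 1, 8, 8]
r4 m[φ6→sprk] = [4, 2, 4, 2]
r4 m[fog→φ0] = [9, 126, 315, 72]
r4 m[fog→φ2] = [756, 3888, 12960, 6048]
r4 m[fog→φ3] = [2268, 3024, 10080, 4536]
r4 m[fog→φ4] = [756, 13608, 18144, 3024]
r4 m[sprk→φ0] = [96, 80, 288, 96]
r4 m[sprk→φ1] = [3780, 1512, 10080, 2268]
r4 m[sprk→φ6] = [22680, 30240, 181440, 54432]
r4 m[cld→φ1] = [2, 1, 8, 8]
r4 m[cld→φ5] = [112, 192, 288, 224]
r5 m[φ0→fog] = [2016, 1728, 2304, 2016]
r5 m[φ0→sprk] = [945, 756, 2520, 1134]
r5 m[φ1→sprk] = [24, 40, 72, 48]
r5 m[φ1→cld] = [15120, 60480, 90720, 70560]
r5 m[φ2→fog] = [3, 7, 7, 3]
r5 m[φ3→fog] = [1, 9, 9, 4]
r5 m[φ4→fog] = [3, 2, 5, 6]
r5 m[φ5→cld] = [2, 1, 8, 8]
r5 m[φ6→sprk] = [4, 2, 4, 2]
r5 m[fog→φ0] = [9, 126, 315, 72]
r5 m[fog→φ2] = [756, 3888, 12960, 6048]
r5 m[fog→φ3] = [2268, 3024, 10080, 4536]
r5 m[fog→φ4] = [756, 13608, 18144, 3024]
r5 m[sprk→φ0] = [96, 80, 288, 96]
r5 m[sprk→φ1] = [3780, 1512, 10080, 2268]
r5 m[sprk→φ6] = [22680, 30240, 181440, 54432]
r5 m[cld→φ1] = [2, 1, 8, 8]
r5 m[cld→φ5] = [112, 192, 288, 224]
r6 m[φ0→fog] = [2016, 1728, 2304, 2016]
r6 m[φ0→sprk] = [945, 756, 2520, 1134]
r6 m[φ1→sprk] = [24, 40, 72, 48]
r6 m[φ1→cld] = [15120, 60480, 90720, 70560]
r6 m[φ2→fog] = [3, 7, 7, 3]
r6 m[φ3→fog] = [1, 9, 9, 4]
r6 m[φ4→fog] = [3, 2, 5, 6]
r6 m[φ5→cld] = [2, 1, 8, 8]
r6 m[φ6→sprk] = [4, 2, 4, 2]
r6 m[fog→φ0] = [9, 126, 315, 72]
r6 m[fog→φ2] = [6048, 31104, 103680, 48384]
r6 m[fog→φ3] = [18144, 24192, 80640, 36288]
r6 m[fog→φ4] = [6048, 108864, 145152, 24192]
r6 m[sprk→φ0] = [96, 80, 288, 96]
r6 m[sprk→φ1] = [3780, 1512, 10080, 2268]
r6 m[sprk→φ6] = [22680, 30240, 181440, 54432]
r6 m[cld→φ1] = [2, 1, 8, 8]
r6 m[cld→φ5] = [15120, 60480, 90720, 70560]
r7 m[φ0→fog] = [2016, 1728, 2304, 2016]
r7 m[φ0→sprk] = [945, 756, 2520, 1134]
r7 m[φ1→sprk] = [24, 40, 72, 48]
r7 m[φ1→cld] = [15120, 60480, 90720, 70560]
r7 m[φ2→fog] = [3, 7, 7, 3]
r7 m[φ3→fog] = [1, 9, 9, 4]
r7 m[φ4→fog] = [3, 2, 5, 6]
r7 m[φ5→cld] = [2, 1, 8, 8]
r7 m[φ6→sprk] = [4, 2, 4, 2]
r7 m[fog→φ0] = [9, 126, 315, 72]
r7 m[fog→φ2] = [6048, 31104, 103680, 48384]
r7 m[fog→φ3] = [18144, 24192, 80640, 36288]
r7 m[fog→φ4] = [6048, 108864, 145152, 24192]
r7 m[sprk→φ0] = [96, 80, 288, 96]
r7 m[sprk→φ1] = [3780, 1512, 10080, 2268]
r7 m[sprk→φ6] = [22680, 30240, 181440, 54432]
r7 m[cld→φ1] = [2, 1, 8, 8]
r7 m[cld→φ5] = [15120, 60480, 90720, 70560]
fixed point reached at round 7
b[cld] = ⊗ incoming = [30240, 60480, 725760, 564480]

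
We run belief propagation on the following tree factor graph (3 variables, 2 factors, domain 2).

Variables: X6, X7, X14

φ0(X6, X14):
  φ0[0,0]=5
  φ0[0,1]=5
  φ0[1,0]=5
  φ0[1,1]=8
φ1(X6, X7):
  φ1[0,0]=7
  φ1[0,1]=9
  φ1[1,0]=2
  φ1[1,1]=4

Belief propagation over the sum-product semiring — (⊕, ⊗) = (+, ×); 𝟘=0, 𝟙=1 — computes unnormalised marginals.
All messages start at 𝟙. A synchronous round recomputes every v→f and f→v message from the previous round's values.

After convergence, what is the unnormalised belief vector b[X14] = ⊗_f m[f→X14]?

init: all messages = 𝟙 over 2 values
r1 m[φ0→X6] = [10, 13]
r1 m[φ0→X14] = [10, 13]
r1 m[φ1→X6] = [16, 6]
r1 m[φ1→X7] = [9, 13]
r1 m[X6→φ0] = [1, 1]
r1 m[X6→φ1] = [1, 1]
r1 m[X7→φ1] = [1, 1]
r1 m[X14→φ0] = [1, 1]
r2 m[φ0→X6] = [10, 13]
r2 m[φ0→X14] = [10, 13]
r2 m[φ1→X6] = [16, 6]
r2 m[φ1→X7] = [9, 13]
r2 m[X6→φ0] = [16, 6]
r2 m[X6→φ1] = [10, 13]
r2 m[X7→φ1] = [1, 1]
r2 m[X14→φ0] = [1, 1]
r3 m[φ0→X6] = [10, 13]
r3 m[φ0→X14] = [110, 128]
r3 m[φ1→X6] = [16, 6]
r3 m[φ1→X7] = [96, 142]
r3 m[X6→φ0] = [16, 6]
r3 m[X6→φ1] = [10, 13]
r3 m[X7→φ1] = [1, 1]
r3 m[X14→φ0] = [1, 1]
r4 m[φ0→X6] = [10, 13]
r4 m[φ0→X14] = [110, 128]
r4 m[φ1→X6] = [16, 6]
r4 m[φ1→X7] = [96, 142]
r4 m[X6→φ0] = [16, 6]
r4 m[X6→φ1] = [10, 13]
r4 m[X7→φ1] = [1, 1]
r4 m[X14→φ0] = [1, 1]
fixed point reached at round 4
b[X14] = ⊗ incoming = [110, 128]

b[X14] = [110, 128]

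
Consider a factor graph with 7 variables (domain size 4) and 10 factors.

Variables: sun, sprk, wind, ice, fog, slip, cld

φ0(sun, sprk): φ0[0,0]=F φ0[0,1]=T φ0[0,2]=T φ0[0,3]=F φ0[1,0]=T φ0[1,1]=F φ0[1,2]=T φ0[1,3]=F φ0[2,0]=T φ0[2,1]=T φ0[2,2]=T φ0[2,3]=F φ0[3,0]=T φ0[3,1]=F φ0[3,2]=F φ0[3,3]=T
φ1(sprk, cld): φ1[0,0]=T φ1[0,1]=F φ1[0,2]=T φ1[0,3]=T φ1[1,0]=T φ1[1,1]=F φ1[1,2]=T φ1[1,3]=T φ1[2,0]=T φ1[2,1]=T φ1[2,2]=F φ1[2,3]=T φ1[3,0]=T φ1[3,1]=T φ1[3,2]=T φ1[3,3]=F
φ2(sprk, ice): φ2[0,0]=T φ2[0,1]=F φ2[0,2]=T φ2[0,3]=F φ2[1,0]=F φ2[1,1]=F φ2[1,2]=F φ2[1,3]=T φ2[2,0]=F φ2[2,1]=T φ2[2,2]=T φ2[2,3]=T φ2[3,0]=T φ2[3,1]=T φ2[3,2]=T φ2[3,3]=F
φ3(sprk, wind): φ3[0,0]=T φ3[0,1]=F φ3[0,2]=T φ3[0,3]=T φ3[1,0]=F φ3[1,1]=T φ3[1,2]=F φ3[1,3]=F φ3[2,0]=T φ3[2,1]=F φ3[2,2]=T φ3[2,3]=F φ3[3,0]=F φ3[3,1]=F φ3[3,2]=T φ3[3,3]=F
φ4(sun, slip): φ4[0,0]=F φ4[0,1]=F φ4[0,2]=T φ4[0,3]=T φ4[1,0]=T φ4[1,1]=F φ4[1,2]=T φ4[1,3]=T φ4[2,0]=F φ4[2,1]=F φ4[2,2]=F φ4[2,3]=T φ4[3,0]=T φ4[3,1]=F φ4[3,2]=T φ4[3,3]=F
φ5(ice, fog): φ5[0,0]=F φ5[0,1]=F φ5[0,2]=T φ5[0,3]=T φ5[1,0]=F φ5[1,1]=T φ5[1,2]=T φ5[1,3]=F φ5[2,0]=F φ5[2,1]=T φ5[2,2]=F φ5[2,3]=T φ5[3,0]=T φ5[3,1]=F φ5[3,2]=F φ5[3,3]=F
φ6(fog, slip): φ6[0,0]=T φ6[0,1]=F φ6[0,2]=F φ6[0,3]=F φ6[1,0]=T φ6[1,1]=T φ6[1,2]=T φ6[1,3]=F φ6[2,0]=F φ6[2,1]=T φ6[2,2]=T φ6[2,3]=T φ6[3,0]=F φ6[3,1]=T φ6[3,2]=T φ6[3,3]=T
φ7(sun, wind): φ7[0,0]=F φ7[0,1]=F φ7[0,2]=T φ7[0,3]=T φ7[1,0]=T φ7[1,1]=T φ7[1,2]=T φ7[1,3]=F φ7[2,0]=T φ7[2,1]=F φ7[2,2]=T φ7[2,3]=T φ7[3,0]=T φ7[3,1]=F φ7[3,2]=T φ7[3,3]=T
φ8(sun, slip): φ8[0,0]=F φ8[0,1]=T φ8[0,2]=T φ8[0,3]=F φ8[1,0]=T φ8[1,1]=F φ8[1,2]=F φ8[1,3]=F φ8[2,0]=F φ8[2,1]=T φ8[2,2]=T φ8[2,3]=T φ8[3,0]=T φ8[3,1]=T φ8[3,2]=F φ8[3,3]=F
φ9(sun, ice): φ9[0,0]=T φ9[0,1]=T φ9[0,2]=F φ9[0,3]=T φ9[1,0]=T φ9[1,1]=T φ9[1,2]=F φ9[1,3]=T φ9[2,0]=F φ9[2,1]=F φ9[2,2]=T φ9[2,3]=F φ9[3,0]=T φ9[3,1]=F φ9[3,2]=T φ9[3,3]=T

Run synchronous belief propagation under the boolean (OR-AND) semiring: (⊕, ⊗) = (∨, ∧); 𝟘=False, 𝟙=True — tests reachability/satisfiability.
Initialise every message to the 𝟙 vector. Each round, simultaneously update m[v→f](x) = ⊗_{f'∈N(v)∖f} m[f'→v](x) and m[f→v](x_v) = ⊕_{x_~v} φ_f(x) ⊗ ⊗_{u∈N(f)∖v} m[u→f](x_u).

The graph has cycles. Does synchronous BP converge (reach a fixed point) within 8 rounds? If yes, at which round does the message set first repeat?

CONVERGED at round 3

init: all messages = 𝟙 over 4 values
r1 m[φ0→sun] = [T, T, T, T]
r1 m[φ0→sprk] = [T, T, T, T]
r1 m[φ1→sprk] = [T, T, T, T]
r1 m[φ1→cld] = [T, T, T, T]
r1 m[φ2→sprk] = [T, T, T, T]
r1 m[φ2→ice] = [T, T, T, T]
r1 m[φ3→sprk] = [T, T, T, T]
r1 m[φ3→wind] = [T, T, T, T]
r1 m[φ4→sun] = [T, T, T, T]
r1 m[φ4→slip] = [T, F, T, T]
r1 m[φ5→ice] = [T, T, T, T]
r1 m[φ5→fog] = [T, T, T, T]
r1 m[φ6→fog] = [T, T, T, T]
r1 m[φ6→slip] = [T, T, T, T]
r1 m[φ7→sun] = [T, T, T, T]
r1 m[φ7→wind] = [T, T, T, T]
r1 m[φ8→sun] = [T, T, T, T]
r1 m[φ8→slip] = [T, T, T, T]
r1 m[φ9→sun] = [T, T, T, T]
r1 m[φ9→ice] = [T, T, T, T]
r1 m[sun→φ0] = [T, T, T, T]
r1 m[sun→φ4] = [T, T, T, T]
r1 m[sun→φ7] = [T, T, T, T]
r1 m[sun→φ8] = [T, T, T, T]
r1 m[sun→φ9] = [T, T, T, T]
r1 m[sprk→φ0] = [T, T, T, T]
r1 m[sprk→φ1] = [T, T, T, T]
r1 m[sprk→φ2] = [T, T, T, T]
r1 m[sprk→φ3] = [T, T, T, T]
r1 m[wind→φ3] = [T, T, T, T]
r1 m[wind→φ7] = [T, T, T, T]
r1 m[ice→φ2] = [T, T, T, T]
r1 m[ice→φ5] = [T, T, T, T]
r1 m[ice→φ9] = [T, T, T, T]
r1 m[fog→φ5] = [T, T, T, T]
r1 m[fog→φ6] = [T, T, T, T]
r1 m[slip→φ4] = [T, T, T, T]
r1 m[slip→φ6] = [T, T, T, T]
r1 m[slip→φ8] = [T, T, T, T]
r1 m[cld→φ1] = [T, T, T, T]
r2 m[φ0→sun] = [T, T, T, T]
r2 m[φ0→sprk] = [T, T, T, T]
r2 m[φ1→sprk] = [T, T, T, T]
r2 m[φ1→cld] = [T, T, T, T]
r2 m[φ2→sprk] = [T, T, T, T]
r2 m[φ2→ice] = [T, T, T, T]
r2 m[φ3→sprk] = [T, T, T, T]
r2 m[φ3→wind] = [T, T, T, T]
r2 m[φ4→sun] = [T, T, T, T]
r2 m[φ4→slip] = [T, F, T, T]
r2 m[φ5→ice] = [T, T, T, T]
r2 m[φ5→fog] = [T, T, T, T]
r2 m[φ6→fog] = [T, T, T, T]
r2 m[φ6→slip] = [T, T, T, T]
r2 m[φ7→sun] = [T, T, T, T]
r2 m[φ7→wind] = [T, T, T, T]
r2 m[φ8→sun] = [T, T, T, T]
r2 m[φ8→slip] = [T, T, T, T]
r2 m[φ9→sun] = [T, T, T, T]
r2 m[φ9→ice] = [T, T, T, T]
r2 m[sun→φ0] = [T, T, T, T]
r2 m[sun→φ4] = [T, T, T, T]
r2 m[sun→φ7] = [T, T, T, T]
r2 m[sun→φ8] = [T, T, T, T]
r2 m[sun→φ9] = [T, T, T, T]
r2 m[sprk→φ0] = [T, T, T, T]
r2 m[sprk→φ1] = [T, T, T, T]
r2 m[sprk→φ2] = [T, T, T, T]
r2 m[sprk→φ3] = [T, T, T, T]
r2 m[wind→φ3] = [T, T, T, T]
r2 m[wind→φ7] = [T, T, T, T]
r2 m[ice→φ2] = [T, T, T, T]
r2 m[ice→φ5] = [T, T, T, T]
r2 m[ice→φ9] = [T, T, T, T]
r2 m[fog→φ5] = [T, T, T, T]
r2 m[fog→φ6] = [T, T, T, T]
r2 m[slip→φ4] = [T, T, T, T]
r2 m[slip→φ6] = [T, F, T, T]
r2 m[slip→φ8] = [T, F, T, T]
r2 m[cld→φ1] = [T, T, T, T]
r3 m[φ0→sun] = [T, T, T, T]
r3 m[φ0→sprk] = [T, T, T, T]
r3 m[φ1→sprk] = [T, T, T, T]
r3 m[φ1→cld] = [T, T, T, T]
r3 m[φ2→sprk] = [T, T, T, T]
r3 m[φ2→ice] = [T, T, T, T]
r3 m[φ3→sprk] = [T, T, T, T]
r3 m[φ3→wind] = [T, T, T, T]
r3 m[φ4→sun] = [T, T, T, T]
r3 m[φ4→slip] = [T, F, T, T]
r3 m[φ5→ice] = [T, T, T, T]
r3 m[φ5→fog] = [T, T, T, T]
r3 m[φ6→fog] = [T, T, T, T]
r3 m[φ6→slip] = [T, T, T, T]
r3 m[φ7→sun] = [T, T, T, T]
r3 m[φ7→wind] = [T, T, T, T]
r3 m[φ8→sun] = [T, T, T, T]
r3 m[φ8→slip] = [T, T, T, T]
r3 m[φ9→sun] = [T, T, T, T]
r3 m[φ9→ice] = [T, T, T, T]
r3 m[sun→φ0] = [T, T, T, T]
r3 m[sun→φ4] = [T, T, T, T]
r3 m[sun→φ7] = [T, T, T, T]
r3 m[sun→φ8] = [T, T, T, T]
r3 m[sun→φ9] = [T, T, T, T]
r3 m[sprk→φ0] = [T, T, T, T]
r3 m[sprk→φ1] = [T, T, T, T]
r3 m[sprk→φ2] = [T, T, T, T]
r3 m[sprk→φ3] = [T, T, T, T]
r3 m[wind→φ3] = [T, T, T, T]
r3 m[wind→φ7] = [T, T, T, T]
r3 m[ice→φ2] = [T, T, T, T]
r3 m[ice→φ5] = [T, T, T, T]
r3 m[ice→φ9] = [T, T, T, T]
r3 m[fog→φ5] = [T, T, T, T]
r3 m[fog→φ6] = [T, T, T, T]
r3 m[slip→φ4] = [T, T, T, T]
r3 m[slip→φ6] = [T, F, T, T]
r3 m[slip→φ8] = [T, F, T, T]
r3 m[cld→φ1] = [T, T, T, T]
fixed point reached at round 3
messages reach a fixed point at round 3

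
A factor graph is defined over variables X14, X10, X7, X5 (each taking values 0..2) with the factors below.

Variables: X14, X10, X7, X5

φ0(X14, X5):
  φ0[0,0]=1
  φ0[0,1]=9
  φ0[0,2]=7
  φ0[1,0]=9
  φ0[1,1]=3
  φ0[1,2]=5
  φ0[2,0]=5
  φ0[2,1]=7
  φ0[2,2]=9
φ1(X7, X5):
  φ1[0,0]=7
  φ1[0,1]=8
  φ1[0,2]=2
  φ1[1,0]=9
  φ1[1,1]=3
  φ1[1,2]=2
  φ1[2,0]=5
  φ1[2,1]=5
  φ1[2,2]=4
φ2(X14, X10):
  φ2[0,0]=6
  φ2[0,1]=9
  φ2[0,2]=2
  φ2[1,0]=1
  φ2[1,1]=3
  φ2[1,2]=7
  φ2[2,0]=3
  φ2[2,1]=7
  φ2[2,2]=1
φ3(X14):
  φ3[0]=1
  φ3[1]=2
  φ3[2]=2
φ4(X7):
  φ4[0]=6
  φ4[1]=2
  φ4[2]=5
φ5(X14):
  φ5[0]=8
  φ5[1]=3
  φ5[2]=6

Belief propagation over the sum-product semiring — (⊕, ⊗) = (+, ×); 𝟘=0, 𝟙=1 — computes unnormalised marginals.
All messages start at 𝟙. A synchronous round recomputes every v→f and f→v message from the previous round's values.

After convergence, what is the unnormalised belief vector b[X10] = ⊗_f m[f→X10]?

init: all messages = 𝟙 over 3 values
r1 m[φ0→X14] = [17, 17, 21]
r1 m[φ0→X5] = [15, 19, 21]
r1 m[φ1→X7] = [17, 14, 14]
r1 m[φ1→X5] = [21, 16, 8]
r1 m[φ2→X14] = [17, 11, 11]
r1 m[φ2→X10] = [10, 19, 10]
r1 m[φ3→X14] = [1, 2, 2]
r1 m[φ4→X7] = [6, 2, 5]
r1 m[φ5→X14] = [8, 3, 6]
r1 m[X14→φ0] = [1, 1, 1]
r1 m[X14→φ2] = [1, 1, 1]
r1 m[X14→φ3] = [1, 1, 1]
r1 m[X14→φ5] = [1, 1, 1]
r1 m[X10→φ2] = [1, 1, 1]
r1 m[X7→φ1] = [1, 1, 1]
r1 m[X7→φ4] = [1, 1, 1]
r1 m[X5→φ0] = [1, 1, 1]
r1 m[X5→φ1] = [1, 1, 1]
r2 m[φ0→X14] = [17, 17, 21]
r2 m[φ0→X5] = [15, 19, 21]
r2 m[φ1→X7] = [17, 14, 14]
r2 m[φ1→X5] = [21, 16, 8]
r2 m[φ2→X14] = [17, 11, 11]
r2 m[φ2→X10] = [10, 19, 10]
r2 m[φ3→X14] = [1, 2, 2]
r2 m[φ4→X7] = [6, 2, 5]
r2 m[φ5→X14] = [8, 3, 6]
r2 m[X14→φ0] = [136, 66, 132]
r2 m[X14→φ2] = [136, 102, 252]
r2 m[X14→φ3] = [2312, 561, 1386]
r2 m[X14→φ5] = [289, 374, 462]
r2 m[X10→φ2] = [1, 1, 1]
r2 m[X7→φ1] = [6, 2, 5]
r2 m[X7→φ4] = [17, 14, 14]
r2 m[X5→φ0] = [21, 16, 8]
r2 m[X5→φ1] = [15, 19, 21]
r3 m[φ0→X14] = [221, 277, 289]
r3 m[φ0→X5] = [1390, 2346, 2470]
r3 m[φ1→X7] = [299, 234, 254]
r3 m[φ1→X5] = [85, 79, 36]
r3 m[φ2→X14] = [17, 11, 11]
r3 m[φ2→X10] = [1674, 3294, 1238]
r3 m[φ3→X14] = [1, 2, 2]
r3 m[φ4→X7] = [6, 2, 5]
r3 m[φ5→X14] = [8, 3, 6]
r3 m[X14→φ0] = [136, 66, 132]
r3 m[X14→φ2] = [136, 102, 252]
r3 m[X14→φ3] = [2312, 561, 1386]
r3 m[X14→φ5] = [289, 374, 462]
r3 m[X10→φ2] = [1, 1, 1]
r3 m[X7→φ1] = [6, 2, 5]
r3 m[X7→φ4] = [17, 14, 14]
r3 m[X5→φ0] = [21, 16, 8]
r3 m[X5→φ1] = [15, 19, 21]
r4 m[φ0→X14] = [221, 277, 289]
r4 m[φ0→X5] = [1390, 2346, 2470]
r4 m[φ1→X7] = [299, 234, 254]
r4 m[φ1→X5] = [85, 79, 36]
r4 m[φ2→X14] = [17, 11, 11]
r4 m[φ2→X10] = [1674, 3294, 1238]
r4 m[φ3→X14] = [1, 2, 2]
r4 m[φ4→X7] = [6, 2, 5]
r4 m[φ5→X14] = [8, 3, 6]
r4 m[X14→φ0] = [136, 66, 132]
r4 m[X14→φ2] = [1768, 1662, 3468]
r4 m[X14→φ3] = [30056, 9141, 19074]
r4 m[X14→φ5] = [3757, 6094, 6358]
r4 m[X10→φ2] = [1, 1, 1]
r4 m[X7→φ1] = [6, 2, 5]
r4 m[X7→φ4] = [299, 234, 254]
r4 m[X5→φ0] = [85, 79, 36]
r4 m[X5→φ1] = [1390, 2346, 2470]
r5 m[φ0→X14] = [1048, 1182, 1302]
r5 m[φ0→X5] = [1390, 2346, 2470]
r5 m[φ1→X7] = [33438, 24488, 28560]
r5 m[φ1→X5] = [85, 79, 36]
r5 m[φ2→X14] = [17, 11, 11]
r5 m[φ2→X10] = [22674, 45174, 18638]
r5 m[φ3→X14] = [1, 2, 2]
r5 m[φ4→X7] = [6, 2, 5]
r5 m[φ5→X14] = [8, 3, 6]
r5 m[X14→φ0] = [136, 66, 132]
r5 m[X14→φ2] = [1768, 1662, 3468]
r5 m[X14→φ3] = [30056, 9141, 19074]
r5 m[X14→φ5] = [3757, 6094, 6358]
r5 m[X10→φ2] = [1, 1, 1]
r5 m[X7→φ1] = [6, 2, 5]
r5 m[X7→φ4] = [299, 234, 254]
r5 m[X5→φ0] = [85, 79, 36]
r5 m[X5→φ1] = [1390, 2346, 2470]
r6 m[φ0→X14] = [1048, 1182, 1302]
r6 m[φ0→X5] = [1390, 2346, 2470]
r6 m[φ1→X7] = [33438, 24488, 28560]
r6 m[φ1→X5] = [85, 79, 36]
r6 m[φ2→X14] = [17, 11, 11]
r6 m[φ2→X10] = [22674, 45174, 18638]
r6 m[φ3→X14] = [1, 2, 2]
r6 m[φ4→X7] = [6, 2, 5]
r6 m[φ5→X14] = [8, 3, 6]
r6 m[X14→φ0] = [136, 66, 132]
r6 m[X14→φ2] = [8384, 7092, 15624]
r6 m[X14→φ3] = [142528, 39006, 85932]
r6 m[X14→φ5] = [17816, 26004, 28644]
r6 m[X10→φ2] = [1, 1, 1]
r6 m[X7→φ1] = [6, 2, 5]
r6 m[X7→φ4] = [33438, 24488, 28560]
r6 m[X5→φ0] = [85, 79, 36]
r6 m[X5→φ1] = [1390, 2346, 2470]
r7 m[φ0→X14] = [1048, 1182, 1302]
r7 m[φ0→X5] = [1390, 2346, 2470]
r7 m[φ1→X7] = [33438, 24488, 28560]
r7 m[φ1→X5] = [85, 79, 36]
r7 m[φ2→X14] = [17, 11, 11]
r7 m[φ2→X10] = [104268, 206100, 82036]
r7 m[φ3→X14] = [1, 2, 2]
r7 m[φ4→X7] = [6, 2, 5]
r7 m[φ5→X14] = [8, 3, 6]
r7 m[X14→φ0] = [136, 66, 132]
r7 m[X14→φ2] = [8384, 7092, 15624]
r7 m[X14→φ3] = [142528, 39006, 85932]
r7 m[X14→φ5] = [17816, 26004, 28644]
r7 m[X10→φ2] = [1, 1, 1]
r7 m[X7→φ1] = [6, 2, 5]
r7 m[X7→φ4] = [33438, 24488, 28560]
r7 m[X5→φ0] = [85, 79, 36]
r7 m[X5→φ1] = [1390, 2346, 2470]
r8 m[φ0→X14] = [1048, 1182, 1302]
r8 m[φ0→X5] = [1390, 2346, 2470]
r8 m[φ1→X7] = [33438, 24488, 28560]
r8 m[φ1→X5] = [85, 79, 36]
r8 m[φ2→X14] = [17, 11, 11]
r8 m[φ2→X10] = [104268, 206100, 82036]
r8 m[φ3→X14] = [1, 2, 2]
r8 m[φ4→X7] = [6, 2, 5]
r8 m[φ5→X14] = [8, 3, 6]
r8 m[X14→φ0] = [136, 66, 132]
r8 m[X14→φ2] = [8384, 7092, 15624]
r8 m[X14→φ3] = [142528, 39006, 85932]
r8 m[X14→φ5] = [17816, 26004, 28644]
r8 m[X10→φ2] = [1, 1, 1]
r8 m[X7→φ1] = [6, 2, 5]
r8 m[X7→φ4] = [33438, 24488, 28560]
r8 m[X5→φ0] = [85, 79, 36]
r8 m[X5→φ1] = [1390, 2346, 2470]
fixed point reached at round 8
b[X10] = ⊗ incoming = [104268, 206100, 82036]

b[X10] = [104268, 206100, 82036]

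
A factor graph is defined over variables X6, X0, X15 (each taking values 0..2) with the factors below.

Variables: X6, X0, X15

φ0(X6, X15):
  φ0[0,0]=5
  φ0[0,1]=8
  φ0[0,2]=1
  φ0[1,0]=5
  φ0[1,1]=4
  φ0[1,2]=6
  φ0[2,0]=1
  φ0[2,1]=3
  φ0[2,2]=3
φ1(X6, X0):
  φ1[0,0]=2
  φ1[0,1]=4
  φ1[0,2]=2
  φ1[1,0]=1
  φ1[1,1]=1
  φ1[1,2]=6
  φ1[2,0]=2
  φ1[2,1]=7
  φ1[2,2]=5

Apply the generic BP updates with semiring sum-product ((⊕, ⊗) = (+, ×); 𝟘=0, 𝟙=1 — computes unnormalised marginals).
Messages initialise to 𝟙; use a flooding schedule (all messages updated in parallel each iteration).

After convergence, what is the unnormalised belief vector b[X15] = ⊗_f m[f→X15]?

b[X15] = [94, 138, 98]

init: all messages = 𝟙 over 3 values
r1 m[φ0→X6] = [14, 15, 7]
r1 m[φ0→X15] = [11, 15, 10]
r1 m[φ1→X6] = [8, 8, 14]
r1 m[φ1→X0] = [5, 12, 13]
r1 m[X6→φ0] = [1, 1, 1]
r1 m[X6→φ1] = [1, 1, 1]
r1 m[X0→φ1] = [1, 1, 1]
r1 m[X15→φ0] = [1, 1, 1]
r2 m[φ0→X6] = [14, 15, 7]
r2 m[φ0→X15] = [11, 15, 10]
r2 m[φ1→X6] = [8, 8, 14]
r2 m[φ1→X0] = [5, 12, 13]
r2 m[X6→φ0] = [8, 8, 14]
r2 m[X6→φ1] = [14, 15, 7]
r2 m[X0→φ1] = [1, 1, 1]
r2 m[X15→φ0] = [1, 1, 1]
r3 m[φ0→X6] = [14, 15, 7]
r3 m[φ0→X15] = [94, 138, 98]
r3 m[φ1→X6] = [8, 8, 14]
r3 m[φ1→X0] = [57, 120, 153]
r3 m[X6→φ0] = [8, 8, 14]
r3 m[X6→φ1] = [14, 15, 7]
r3 m[X0→φ1] = [1, 1, 1]
r3 m[X15→φ0] = [1, 1, 1]
r4 m[φ0→X6] = [14, 15, 7]
r4 m[φ0→X15] = [94, 138, 98]
r4 m[φ1→X6] = [8, 8, 14]
r4 m[φ1→X0] = [57, 120, 153]
r4 m[X6→φ0] = [8, 8, 14]
r4 m[X6→φ1] = [14, 15, 7]
r4 m[X0→φ1] = [1, 1, 1]
r4 m[X15→φ0] = [1, 1, 1]
fixed point reached at round 4
b[X15] = ⊗ incoming = [94, 138, 98]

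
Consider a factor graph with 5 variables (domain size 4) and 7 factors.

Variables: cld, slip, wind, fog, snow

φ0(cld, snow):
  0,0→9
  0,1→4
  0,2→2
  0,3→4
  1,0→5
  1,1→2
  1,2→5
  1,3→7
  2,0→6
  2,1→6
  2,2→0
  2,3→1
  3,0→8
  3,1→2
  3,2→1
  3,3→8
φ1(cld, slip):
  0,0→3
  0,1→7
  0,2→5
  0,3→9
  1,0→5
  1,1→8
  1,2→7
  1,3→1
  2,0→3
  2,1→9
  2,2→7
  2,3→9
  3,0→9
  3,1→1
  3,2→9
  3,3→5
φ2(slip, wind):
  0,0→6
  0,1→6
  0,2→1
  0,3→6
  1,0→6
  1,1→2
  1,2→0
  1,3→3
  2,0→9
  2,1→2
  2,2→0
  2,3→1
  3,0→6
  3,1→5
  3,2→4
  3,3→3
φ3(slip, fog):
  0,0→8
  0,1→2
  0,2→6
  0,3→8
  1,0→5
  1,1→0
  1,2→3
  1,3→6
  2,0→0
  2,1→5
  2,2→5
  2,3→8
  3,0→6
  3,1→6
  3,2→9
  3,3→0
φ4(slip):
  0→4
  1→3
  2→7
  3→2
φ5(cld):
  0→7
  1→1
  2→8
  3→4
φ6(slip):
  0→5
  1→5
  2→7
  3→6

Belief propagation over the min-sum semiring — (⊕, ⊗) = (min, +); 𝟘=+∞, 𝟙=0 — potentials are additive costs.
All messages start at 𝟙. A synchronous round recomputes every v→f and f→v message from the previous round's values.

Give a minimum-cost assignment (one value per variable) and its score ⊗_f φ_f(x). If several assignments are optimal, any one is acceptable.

init: all messages = 𝟙 over 4 values
r1 m[φ0→cld] = [2, 2, 0, 1]
r1 m[φ0→snow] = [5, 2, 0, 1]
r1 m[φ1→cld] = [3, 1, 3, 1]
r1 m[φ1→slip] = [3, 1, 5, 1]
r1 m[φ2→slip] = [1, 0, 0, 3]
r1 m[φ2→wind] = [6, 2, 0, 1]
r1 m[φ3→slip] = [2, 0, 0, 0]
r1 m[φ3→fog] = [0, 0, 3, 0]
r1 m[φ4→slip] = [4, 3, 7, 2]
r1 m[φ5→cld] = [7, 1, 8, 4]
r1 m[φ6→slip] = [5, 5, 7, 6]
r1 m[cld→φ0] = [0, 0, 0, 0]
r1 m[cld→φ1] = [0, 0, 0, 0]
r1 m[cld→φ5] = [0, 0, 0, 0]
r1 m[slip→φ1] = [0, 0, 0, 0]
r1 m[slip→φ2] = [0, 0, 0, 0]
r1 m[slip→φ3] = [0, 0, 0, 0]
r1 m[slip→φ4] = [0, 0, 0, 0]
r1 m[slip→φ6] = [0, 0, 0, 0]
r1 m[wind→φ2] = [0, 0, 0, 0]
r1 m[fog→φ3] = [0, 0, 0, 0]
r1 m[snow→φ0] = [0, 0, 0, 0]
r2 m[φ0→cld] = [2, 2, 0, 1]
r2 m[φ0→snow] = [5, 2, 0, 1]
r2 m[φ1→cld] = [3, 1, 3, 1]
r2 m[φ1→slip] = [3, 1, 5, 1]
r2 m[φ2→slip] = [1, 0, 0, 3]
r2 m[φ2→wind] = [6, 2, 0, 1]
r2 m[φ3→slip] = [2, 0, 0, 0]
r2 m[φ3→fog] = [0, 0, 3, 0]
r2 m[φ4→slip] = [4, 3, 7, 2]
r2 m[φ5→cld] = [7, 1, 8, 4]
r2 m[φ6→slip] = [5, 5, 7, 6]
r2 m[cld→φ0] = [10, 2, 11, 5]
r2 m[cld→φ1] = [9, 3, 8, 5]
r2 m[cld→φ5] = [5, 3, 3, 2]
r2 m[slip→φ1] = [12, 8, 14, 11]
r2 m[slip→φ2] = [14, 9, 19, 9]
r2 m[slip→φ3] = [13, 9, 19, 12]
r2 m[slip→φ4] = [11, 6, 12, 10]
r2 m[slip→φ6] = [10, 4, 12, 6]
r2 m[wind→φ2] = [0, 0, 0, 0]
r2 m[fog→φ3] = [0, 0, 0, 0]
r2 m[snow→φ0] = [0, 0, 0, 0]
r3 m[φ0→cld] = [2, 2, 0, 1]
r3 m[φ0→snow] = [7, 4, 6, 9]
r3 m[φ1→cld] = [15, 12, 15, 9]
r3 m[φ1→slip] = [8, 6, 10, 4]
r3 m[φ2→slip] = [1, 0, 0, 3]
r3 m[φ2→wind] = [15, 11, 9, 12]
r3 m[φ3→slip] = [2, 0, 0, 0]
r3 m[φ3→fog] = [14, 9, 12, 12]
r3 m[φ4→slip] = [4, 3, 7, 2]
r3 m[φ5→cld] = [7, 1, 8, 4]
r3 m[φ6→slip] = [5, 5, 7, 6]
r3 m[cld→φ0] = [10, 2, 11, 5]
r3 m[cld→φ1] = [9, 3, 8, 5]
r3 m[cld→φ5] = [5, 3, 3, 2]
r3 m[slip→φ1] = [12, 8, 14, 11]
r3 m[slip→φ2] = [14, 9, 19, 9]
r3 m[slip→φ3] = [13, 9, 19, 12]
r3 m[slip→φ4] = [11, 6, 12, 10]
r3 m[slip→φ6] = [10, 4, 12, 6]
r3 m[wind→φ2] = [0, 0, 0, 0]
r3 m[fog→φ3] = [0, 0, 0, 0]
r3 m[snow→φ0] = [0, 0, 0, 0]
r4 m[φ0→cld] = [2, 2, 0, 1]
r4 m[φ0→snow] = [7, 4, 6, 9]
r4 m[φ1→cld] = [15, 12, 15, 9]
r4 m[φ1→slip] = [8, 6, 10, 4]
r4 m[φ2→slip] = [1, 0, 0, 3]
r4 m[φ2→wind] = [15, 11, 9, 12]
r4 m[φ3→slip] = [2, 0, 0, 0]
r4 m[φ3→fog] = [14, 9, 12, 12]
r4 m[φ4→slip] = [4, 3, 7, 2]
r4 m[φ5→cld] = [7, 1, 8, 4]
r4 m[φ6→slip] = [5, 5, 7, 6]
r4 m[cld→φ0] = [22, 13, 23, 13]
r4 m[cld→φ1] = [9, 3, 8, 5]
r4 m[cld→φ5] = [17, 14, 15, 10]
r4 m[slip→φ1] = [12, 8, 14, 11]
r4 m[slip→φ2] = [19, 14, 24, 12]
r4 m[slip→φ3] = [18, 14, 24, 15]
r4 m[slip→φ4] = [16, 11, 17, 13]
r4 m[slip→φ6] = [15, 9, 17, 9]
r4 m[wind→φ2] = [0, 0, 0, 0]
r4 m[fog→φ3] = [0, 0, 0, 0]
r4 m[snow→φ0] = [0, 0, 0, 0]
r5 m[φ0→cld] = [2, 2, 0, 1]
r5 m[φ0→snow] = [18, 15, 14, 20]
r5 m[φ1→cld] = [15, 12, 15, 9]
r5 m[φ1→slip] = [8, 6, 10, 4]
r5 m[φ2→slip] = [1, 0, 0, 3]
r5 m[φ2→wind] = [18, 16, 14, 15]
r5 m[φ3→slip] = [2, 0, 0, 0]
r5 m[φ3→fog] = [19, 14, 17, 15]
r5 m[φ4→slip] = [4, 3, 7, 2]
r5 m[φ5→cld] = [7, 1, 8, 4]
r5 m[φ6→slip] = [5, 5, 7, 6]
r5 m[cld→φ0] = [22, 13, 23, 13]
r5 m[cld→φ1] = [9, 3, 8, 5]
r5 m[cld→φ5] = [17, 14, 15, 10]
r5 m[slip→φ1] = [12, 8, 14, 11]
r5 m[slip→φ2] = [19, 14, 24, 12]
r5 m[slip→φ3] = [18, 14, 24, 15]
r5 m[slip→φ4] = [16, 11, 17, 13]
r5 m[slip→φ6] = [15, 9, 17, 9]
r5 m[wind→φ2] = [0, 0, 0, 0]
r5 m[fog→φ3] = [0, 0, 0, 0]
r5 m[snow→φ0] = [0, 0, 0, 0]
r6 m[φ0→cld] = [2, 2, 0, 1]
r6 m[φ0→snow] = [18, 15, 14, 20]
r6 m[φ1→cld] = [15, 12, 15, 9]
r6 m[φ1→slip] = [8, 6, 10, 4]
r6 m[φ2→slip] = [1, 0, 0, 3]
r6 m[φ2→wind] = [18, 16, 14, 15]
r6 m[φ3→slip] = [2, 0, 0, 0]
r6 m[φ3→fog] = [19, 14, 17, 15]
r6 m[φ4→slip] = [4, 3, 7, 2]
r6 m[φ5→cld] = [7, 1, 8, 4]
r6 m[φ6→slip] = [5, 5, 7, 6]
r6 m[cld→φ0] = [22, 13, 23, 13]
r6 m[cld→φ1] = [9, 3, 8, 5]
r6 m[cld→φ5] = [17, 14, 15, 10]
r6 m[slip→φ1] = [12, 8, 14, 11]
r6 m[slip→φ2] = [19, 14, 24, 12]
r6 m[slip→φ3] = [18, 14, 24, 15]
r6 m[slip→φ4] = [16, 11, 17, 13]
r6 m[slip→φ6] = [15, 9, 17, 9]
r6 m[wind→φ2] = [0, 0, 0, 0]
r6 m[fog→φ3] = [0, 0, 0, 0]
r6 m[snow→φ0] = [0, 0, 0, 0]
fixed point reached at round 6
traceback from cld: (cld=3, slip=1, wind=2, fog=1, snow=2), score=14

assignment: (cld=3, slip=1, wind=2, fog=1, snow=2); score = 14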